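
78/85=0.92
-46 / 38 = -23 / 19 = -1.21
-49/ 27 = -1.81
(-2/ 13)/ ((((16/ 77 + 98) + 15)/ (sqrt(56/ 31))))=-308*sqrt(434)/ 3512951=-0.00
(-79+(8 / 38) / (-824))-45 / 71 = -22129827 / 277894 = -79.63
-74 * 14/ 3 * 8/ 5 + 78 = -7118/ 15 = -474.53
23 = 23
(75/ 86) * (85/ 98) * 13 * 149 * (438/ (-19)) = -2704294125/ 80066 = -33775.81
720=720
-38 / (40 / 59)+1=-1101 / 20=-55.05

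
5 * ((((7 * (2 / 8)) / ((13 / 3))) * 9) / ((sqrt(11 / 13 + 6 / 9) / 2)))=945 * sqrt(2301) / 1534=29.55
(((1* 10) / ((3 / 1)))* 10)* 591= 19700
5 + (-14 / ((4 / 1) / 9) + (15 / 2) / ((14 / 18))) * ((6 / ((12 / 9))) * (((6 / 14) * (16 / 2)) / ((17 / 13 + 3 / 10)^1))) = -2096915 / 10241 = -204.76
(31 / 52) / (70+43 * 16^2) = 0.00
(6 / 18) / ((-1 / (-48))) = 16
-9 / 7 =-1.29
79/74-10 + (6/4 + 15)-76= -2532/37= -68.43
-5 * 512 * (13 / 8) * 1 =-4160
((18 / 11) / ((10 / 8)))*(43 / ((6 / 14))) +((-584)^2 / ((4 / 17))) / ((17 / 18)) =84418584 / 55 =1534883.35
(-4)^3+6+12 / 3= -54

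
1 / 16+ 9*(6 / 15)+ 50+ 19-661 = -47067 / 80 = -588.34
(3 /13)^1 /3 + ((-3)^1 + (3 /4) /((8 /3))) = -1099 /416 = -2.64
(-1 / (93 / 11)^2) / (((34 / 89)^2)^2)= -7591811161 / 11557970064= -0.66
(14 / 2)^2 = 49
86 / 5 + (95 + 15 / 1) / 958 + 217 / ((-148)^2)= 908856691 / 52460080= 17.32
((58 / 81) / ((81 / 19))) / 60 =0.00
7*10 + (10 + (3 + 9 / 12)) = 335 / 4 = 83.75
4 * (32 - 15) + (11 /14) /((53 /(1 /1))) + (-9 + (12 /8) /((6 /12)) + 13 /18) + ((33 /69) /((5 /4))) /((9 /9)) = 24237001 /383985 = 63.12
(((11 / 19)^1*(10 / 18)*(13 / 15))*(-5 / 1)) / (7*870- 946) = -715 / 2638872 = -0.00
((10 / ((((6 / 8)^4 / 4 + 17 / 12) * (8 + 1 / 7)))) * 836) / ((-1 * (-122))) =315392 / 56059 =5.63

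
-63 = -63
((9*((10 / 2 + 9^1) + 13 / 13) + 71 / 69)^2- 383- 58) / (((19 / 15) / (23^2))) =429986975 / 57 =7543631.14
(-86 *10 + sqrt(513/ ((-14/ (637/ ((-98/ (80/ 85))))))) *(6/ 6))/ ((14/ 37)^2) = -294335/ 49 + 4107 *sqrt(88179)/ 11662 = -5902.26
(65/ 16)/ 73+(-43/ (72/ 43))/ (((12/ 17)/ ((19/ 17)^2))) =-48667027/ 1072224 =-45.39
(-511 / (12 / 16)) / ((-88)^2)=-511 / 5808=-0.09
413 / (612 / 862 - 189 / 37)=-6586111 / 70137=-93.90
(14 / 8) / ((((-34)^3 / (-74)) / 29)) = 0.10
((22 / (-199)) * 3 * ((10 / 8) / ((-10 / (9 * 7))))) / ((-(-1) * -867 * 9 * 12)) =-77 / 2760528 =-0.00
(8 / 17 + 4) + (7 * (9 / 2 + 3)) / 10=661 / 68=9.72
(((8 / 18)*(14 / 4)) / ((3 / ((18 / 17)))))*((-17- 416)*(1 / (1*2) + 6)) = -78806 / 51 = -1545.22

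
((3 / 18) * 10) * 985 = 1641.67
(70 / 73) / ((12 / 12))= 70 / 73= 0.96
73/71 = 1.03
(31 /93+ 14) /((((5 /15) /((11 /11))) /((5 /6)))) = 215 /6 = 35.83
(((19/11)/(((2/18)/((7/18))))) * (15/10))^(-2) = 1936/159201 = 0.01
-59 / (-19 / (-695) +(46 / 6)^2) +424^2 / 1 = 66125917931 / 367826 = 179775.00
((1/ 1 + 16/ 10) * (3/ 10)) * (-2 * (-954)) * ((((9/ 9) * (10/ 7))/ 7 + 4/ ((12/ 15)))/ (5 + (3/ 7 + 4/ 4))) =210834/ 175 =1204.77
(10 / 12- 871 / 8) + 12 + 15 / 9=-755 / 8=-94.38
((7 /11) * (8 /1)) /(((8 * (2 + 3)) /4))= 28 /55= 0.51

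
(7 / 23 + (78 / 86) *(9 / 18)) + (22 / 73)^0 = 3477 / 1978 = 1.76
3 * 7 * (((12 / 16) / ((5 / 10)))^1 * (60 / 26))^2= 42525 / 169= 251.63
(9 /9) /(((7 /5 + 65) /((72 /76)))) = 45 /3154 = 0.01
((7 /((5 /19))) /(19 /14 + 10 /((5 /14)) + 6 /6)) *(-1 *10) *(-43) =160132 /425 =376.78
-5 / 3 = -1.67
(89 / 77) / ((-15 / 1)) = -89 / 1155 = -0.08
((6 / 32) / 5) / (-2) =-3 / 160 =-0.02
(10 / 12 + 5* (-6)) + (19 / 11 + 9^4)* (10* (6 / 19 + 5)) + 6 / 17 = 348831.95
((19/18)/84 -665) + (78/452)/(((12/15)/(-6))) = -113838223/170856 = -666.28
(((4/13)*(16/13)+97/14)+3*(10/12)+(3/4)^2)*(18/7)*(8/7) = 1766511/57967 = 30.47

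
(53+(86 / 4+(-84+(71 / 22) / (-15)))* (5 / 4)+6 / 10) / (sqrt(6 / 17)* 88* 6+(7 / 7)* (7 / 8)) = 3894632 / 17663616795 - 4189184* sqrt(102) / 535261115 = -0.08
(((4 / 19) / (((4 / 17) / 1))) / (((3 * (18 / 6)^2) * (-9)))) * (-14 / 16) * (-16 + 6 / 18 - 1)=-2975 / 55404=-0.05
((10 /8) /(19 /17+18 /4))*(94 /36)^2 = 187765 /123768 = 1.52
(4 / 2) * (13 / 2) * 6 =78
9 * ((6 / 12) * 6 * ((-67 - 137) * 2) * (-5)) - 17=55063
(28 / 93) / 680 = 7 / 15810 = 0.00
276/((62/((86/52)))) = 2967/403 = 7.36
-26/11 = -2.36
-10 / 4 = -5 / 2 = -2.50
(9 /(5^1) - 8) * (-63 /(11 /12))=23436 /55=426.11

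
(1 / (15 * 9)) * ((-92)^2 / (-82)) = -4232 / 5535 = -0.76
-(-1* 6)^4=-1296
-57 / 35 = -1.63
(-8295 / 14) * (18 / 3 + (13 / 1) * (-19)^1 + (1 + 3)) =280845 / 2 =140422.50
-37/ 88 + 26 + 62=7707/ 88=87.58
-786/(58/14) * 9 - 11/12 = -594535/348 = -1708.43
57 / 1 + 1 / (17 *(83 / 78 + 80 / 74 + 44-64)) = 49928715 / 875993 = 57.00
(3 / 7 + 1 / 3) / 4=4 / 21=0.19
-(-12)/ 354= 2/ 59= 0.03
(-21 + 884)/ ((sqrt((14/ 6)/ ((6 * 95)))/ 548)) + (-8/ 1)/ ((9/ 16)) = -128/ 9 + 1418772 * sqrt(1330)/ 7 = 7391618.67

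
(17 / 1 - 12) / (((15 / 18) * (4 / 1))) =3 / 2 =1.50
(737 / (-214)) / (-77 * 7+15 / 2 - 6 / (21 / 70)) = 737 / 118021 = 0.01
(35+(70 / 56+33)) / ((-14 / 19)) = -5263 / 56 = -93.98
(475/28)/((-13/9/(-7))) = 4275/52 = 82.21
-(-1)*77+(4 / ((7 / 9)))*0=77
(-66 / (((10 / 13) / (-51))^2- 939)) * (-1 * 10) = -0.70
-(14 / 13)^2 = -1.16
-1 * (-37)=37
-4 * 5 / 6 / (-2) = 5 / 3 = 1.67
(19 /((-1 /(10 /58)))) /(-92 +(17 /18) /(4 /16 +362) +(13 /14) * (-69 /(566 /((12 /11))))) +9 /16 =1037794088907 /1735266145328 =0.60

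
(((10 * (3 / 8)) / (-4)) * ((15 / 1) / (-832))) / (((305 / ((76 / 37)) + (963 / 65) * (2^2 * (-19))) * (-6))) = 7125 / 2472326656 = 0.00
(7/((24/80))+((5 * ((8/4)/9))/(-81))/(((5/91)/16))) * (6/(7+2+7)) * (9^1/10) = 7049/1080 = 6.53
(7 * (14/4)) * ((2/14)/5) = 7/10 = 0.70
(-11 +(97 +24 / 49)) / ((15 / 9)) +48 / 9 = 42062 / 735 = 57.23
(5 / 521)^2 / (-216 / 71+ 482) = 0.00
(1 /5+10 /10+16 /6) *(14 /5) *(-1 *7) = -5684 /75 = -75.79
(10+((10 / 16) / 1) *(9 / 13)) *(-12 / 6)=-1085 / 52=-20.87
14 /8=7 /4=1.75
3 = 3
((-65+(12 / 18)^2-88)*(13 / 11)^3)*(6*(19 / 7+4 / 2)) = -6032962 / 847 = -7122.74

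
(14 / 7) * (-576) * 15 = -17280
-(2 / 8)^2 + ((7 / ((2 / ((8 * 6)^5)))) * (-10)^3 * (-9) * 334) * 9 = 386034126815231999 / 16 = 24127132925951999.94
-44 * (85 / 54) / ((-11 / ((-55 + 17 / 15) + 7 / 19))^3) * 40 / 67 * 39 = -12533300636852528 / 67561184295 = -185510.38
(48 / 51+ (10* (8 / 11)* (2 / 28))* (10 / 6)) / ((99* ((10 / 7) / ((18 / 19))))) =7096 / 586245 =0.01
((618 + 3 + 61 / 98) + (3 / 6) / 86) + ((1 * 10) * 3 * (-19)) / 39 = 66506759 / 109564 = 607.01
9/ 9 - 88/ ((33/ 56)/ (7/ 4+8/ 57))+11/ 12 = -191777/ 684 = -280.38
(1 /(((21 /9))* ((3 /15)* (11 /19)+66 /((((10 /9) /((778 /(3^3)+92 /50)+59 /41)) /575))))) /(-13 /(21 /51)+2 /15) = -11685 /939588592162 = -0.00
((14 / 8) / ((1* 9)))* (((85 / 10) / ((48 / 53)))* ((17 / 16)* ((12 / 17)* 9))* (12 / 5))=18921 / 640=29.56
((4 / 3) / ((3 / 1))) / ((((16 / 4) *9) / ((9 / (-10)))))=-1 / 90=-0.01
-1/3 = -0.33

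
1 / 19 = 0.05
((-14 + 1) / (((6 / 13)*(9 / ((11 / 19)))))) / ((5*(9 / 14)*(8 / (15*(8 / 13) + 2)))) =-73073 / 92340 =-0.79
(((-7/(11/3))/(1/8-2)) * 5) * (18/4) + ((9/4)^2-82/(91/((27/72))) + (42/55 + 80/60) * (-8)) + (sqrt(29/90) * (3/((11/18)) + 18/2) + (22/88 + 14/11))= 20.28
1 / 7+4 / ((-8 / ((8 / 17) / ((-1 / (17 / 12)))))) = 10 / 21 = 0.48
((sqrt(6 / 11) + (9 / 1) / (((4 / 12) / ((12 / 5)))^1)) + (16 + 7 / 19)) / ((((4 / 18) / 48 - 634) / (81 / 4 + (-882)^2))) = -1295725272138 / 13009585 - 168035958* sqrt(66) / 1506373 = -100503.98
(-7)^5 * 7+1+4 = -117644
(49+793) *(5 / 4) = 2105 / 2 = 1052.50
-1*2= -2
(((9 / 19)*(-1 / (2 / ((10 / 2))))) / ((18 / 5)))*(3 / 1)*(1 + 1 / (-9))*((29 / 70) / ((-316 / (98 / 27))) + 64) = -13650185 / 243162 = -56.14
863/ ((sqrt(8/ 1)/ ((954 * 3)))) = 873243.64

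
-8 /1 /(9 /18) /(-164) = 4 /41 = 0.10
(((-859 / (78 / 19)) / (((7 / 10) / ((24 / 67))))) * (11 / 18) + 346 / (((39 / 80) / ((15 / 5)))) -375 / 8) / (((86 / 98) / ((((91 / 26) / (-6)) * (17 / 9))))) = -737534788865 / 291234528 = -2532.44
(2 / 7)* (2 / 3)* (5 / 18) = 10 / 189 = 0.05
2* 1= 2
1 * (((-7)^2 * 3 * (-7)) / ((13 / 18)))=-18522 / 13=-1424.77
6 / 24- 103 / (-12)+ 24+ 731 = 4583 / 6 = 763.83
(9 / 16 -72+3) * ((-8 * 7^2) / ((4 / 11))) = 590205 / 8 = 73775.62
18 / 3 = 6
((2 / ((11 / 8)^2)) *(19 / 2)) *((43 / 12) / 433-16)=-25260272 / 157179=-160.71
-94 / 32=-47 / 16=-2.94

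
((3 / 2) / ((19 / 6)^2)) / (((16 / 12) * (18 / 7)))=0.04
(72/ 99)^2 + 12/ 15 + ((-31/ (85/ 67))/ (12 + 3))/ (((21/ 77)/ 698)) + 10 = -1924368616/ 462825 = -4157.88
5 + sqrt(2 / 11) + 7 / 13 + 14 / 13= sqrt(22) / 11 + 86 / 13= 7.04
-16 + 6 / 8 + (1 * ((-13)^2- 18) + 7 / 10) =2729 / 20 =136.45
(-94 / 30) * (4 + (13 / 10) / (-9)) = -16309 / 1350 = -12.08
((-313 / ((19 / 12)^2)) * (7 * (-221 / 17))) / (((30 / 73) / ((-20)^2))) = 3992177280 / 361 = 11058662.83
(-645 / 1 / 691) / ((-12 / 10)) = 1075 / 1382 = 0.78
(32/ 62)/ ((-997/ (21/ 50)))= -168/ 772675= -0.00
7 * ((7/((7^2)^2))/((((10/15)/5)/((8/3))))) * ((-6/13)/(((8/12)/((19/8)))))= -855/1274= -0.67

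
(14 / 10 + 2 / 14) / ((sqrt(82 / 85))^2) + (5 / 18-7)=-26465 / 5166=-5.12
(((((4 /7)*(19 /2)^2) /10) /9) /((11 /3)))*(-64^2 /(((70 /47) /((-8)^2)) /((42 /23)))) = -2223898624 /44275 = -50229.22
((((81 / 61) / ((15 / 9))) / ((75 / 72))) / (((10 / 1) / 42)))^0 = 1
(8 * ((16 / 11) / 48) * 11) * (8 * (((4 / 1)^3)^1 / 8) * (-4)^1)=-2048 / 3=-682.67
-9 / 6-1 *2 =-7 / 2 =-3.50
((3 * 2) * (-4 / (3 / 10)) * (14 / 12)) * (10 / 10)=-280 / 3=-93.33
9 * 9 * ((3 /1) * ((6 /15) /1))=486 /5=97.20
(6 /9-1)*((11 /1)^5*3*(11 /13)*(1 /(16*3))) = -1771561 /624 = -2839.04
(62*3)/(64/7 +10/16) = 19.04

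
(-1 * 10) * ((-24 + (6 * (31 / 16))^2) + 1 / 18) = -1111.96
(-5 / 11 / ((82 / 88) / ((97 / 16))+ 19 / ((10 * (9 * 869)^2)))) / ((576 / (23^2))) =-792604971675 / 291827221856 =-2.72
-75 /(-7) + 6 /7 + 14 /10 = 454 /35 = 12.97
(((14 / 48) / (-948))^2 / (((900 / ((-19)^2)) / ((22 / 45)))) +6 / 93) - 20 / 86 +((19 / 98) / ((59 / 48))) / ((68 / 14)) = -13299963538240181053 / 98105489287319808000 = -0.14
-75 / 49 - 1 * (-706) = 34519 / 49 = 704.47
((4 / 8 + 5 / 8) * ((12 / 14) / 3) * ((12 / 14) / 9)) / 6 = 1 / 196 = 0.01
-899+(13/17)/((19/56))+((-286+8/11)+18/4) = -8367449/7106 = -1177.52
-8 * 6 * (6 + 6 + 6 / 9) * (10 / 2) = -3040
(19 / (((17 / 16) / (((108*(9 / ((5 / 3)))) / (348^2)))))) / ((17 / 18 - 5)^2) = 1994544 / 380943565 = 0.01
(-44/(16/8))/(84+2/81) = -891/3403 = -0.26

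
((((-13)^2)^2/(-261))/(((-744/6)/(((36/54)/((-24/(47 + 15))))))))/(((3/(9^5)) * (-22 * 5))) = 6940323/25520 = 271.96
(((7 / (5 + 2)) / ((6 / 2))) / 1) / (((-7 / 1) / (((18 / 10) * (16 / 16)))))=-3 / 35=-0.09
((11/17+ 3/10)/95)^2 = 25921/260822500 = 0.00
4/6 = 2/3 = 0.67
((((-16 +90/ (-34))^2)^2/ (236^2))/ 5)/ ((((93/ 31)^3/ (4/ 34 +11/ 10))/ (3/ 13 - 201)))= -20206176281121/ 5140223105680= -3.93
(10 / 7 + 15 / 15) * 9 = 21.86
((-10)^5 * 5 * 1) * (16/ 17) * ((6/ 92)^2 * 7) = -126000000/ 8993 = -14010.90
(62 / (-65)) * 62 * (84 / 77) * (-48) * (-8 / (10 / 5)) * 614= -7605507.22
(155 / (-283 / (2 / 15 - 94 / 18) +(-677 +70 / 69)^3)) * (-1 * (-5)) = -58302134775 / 23237790466860788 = -0.00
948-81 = 867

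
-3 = -3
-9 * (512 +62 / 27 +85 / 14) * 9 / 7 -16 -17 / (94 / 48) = -27848239 / 4606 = -6046.08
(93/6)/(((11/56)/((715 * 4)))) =225680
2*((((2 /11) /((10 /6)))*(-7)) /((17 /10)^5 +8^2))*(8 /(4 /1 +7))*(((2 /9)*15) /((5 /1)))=-8960000 /946202697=-0.01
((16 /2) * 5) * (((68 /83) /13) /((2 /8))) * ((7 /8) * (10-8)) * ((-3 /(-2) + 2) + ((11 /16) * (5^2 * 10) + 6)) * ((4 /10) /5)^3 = 5525408 /3371875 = 1.64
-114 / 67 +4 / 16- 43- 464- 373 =-236229 / 268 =-881.45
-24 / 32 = -0.75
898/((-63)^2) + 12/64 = 26275/63504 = 0.41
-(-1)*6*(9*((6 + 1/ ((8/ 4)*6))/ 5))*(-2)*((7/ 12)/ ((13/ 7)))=-10731/ 260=-41.27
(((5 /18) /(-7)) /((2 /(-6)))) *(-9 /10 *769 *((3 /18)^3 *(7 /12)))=-769 /3456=-0.22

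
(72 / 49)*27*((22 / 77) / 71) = 3888 / 24353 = 0.16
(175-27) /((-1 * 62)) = -2.39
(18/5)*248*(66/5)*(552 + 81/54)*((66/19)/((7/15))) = 32288728032/665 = 48554478.24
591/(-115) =-591/115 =-5.14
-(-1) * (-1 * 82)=-82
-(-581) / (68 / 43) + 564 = 63335 / 68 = 931.40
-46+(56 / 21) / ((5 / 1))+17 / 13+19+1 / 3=-24.83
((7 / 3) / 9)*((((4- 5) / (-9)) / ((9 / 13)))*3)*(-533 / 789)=-0.08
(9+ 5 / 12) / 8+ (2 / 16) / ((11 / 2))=1267 / 1056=1.20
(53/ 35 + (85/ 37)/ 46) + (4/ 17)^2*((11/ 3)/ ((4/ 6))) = 32171469/ 17215730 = 1.87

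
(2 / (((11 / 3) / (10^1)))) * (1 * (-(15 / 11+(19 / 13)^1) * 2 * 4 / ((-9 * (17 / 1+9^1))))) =32320 / 61347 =0.53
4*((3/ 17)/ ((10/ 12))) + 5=497/ 85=5.85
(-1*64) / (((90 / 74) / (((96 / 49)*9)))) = -227328 / 245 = -927.87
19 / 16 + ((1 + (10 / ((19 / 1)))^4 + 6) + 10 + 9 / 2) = 22.76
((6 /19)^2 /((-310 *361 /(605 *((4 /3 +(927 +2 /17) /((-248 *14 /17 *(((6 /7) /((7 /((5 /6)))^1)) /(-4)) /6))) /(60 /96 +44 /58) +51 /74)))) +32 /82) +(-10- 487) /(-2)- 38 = 2251907996849259 /10699255261810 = 210.47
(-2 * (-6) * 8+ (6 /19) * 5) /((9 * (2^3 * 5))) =103 /380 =0.27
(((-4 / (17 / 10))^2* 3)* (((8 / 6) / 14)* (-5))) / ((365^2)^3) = -128 / 38268642472830875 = -0.00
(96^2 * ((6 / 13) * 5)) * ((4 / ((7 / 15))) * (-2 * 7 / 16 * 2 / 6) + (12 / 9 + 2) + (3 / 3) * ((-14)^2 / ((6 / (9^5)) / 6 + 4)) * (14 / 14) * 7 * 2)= 14607298.23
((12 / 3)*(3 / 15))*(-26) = -104 / 5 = -20.80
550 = 550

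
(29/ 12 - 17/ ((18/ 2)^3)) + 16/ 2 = 30307/ 2916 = 10.39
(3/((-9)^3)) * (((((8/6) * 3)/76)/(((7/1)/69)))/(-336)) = 23/3619728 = 0.00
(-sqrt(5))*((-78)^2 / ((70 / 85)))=-51714*sqrt(5) / 7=-16519.43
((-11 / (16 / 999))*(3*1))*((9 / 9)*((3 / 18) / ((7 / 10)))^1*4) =-54945 / 28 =-1962.32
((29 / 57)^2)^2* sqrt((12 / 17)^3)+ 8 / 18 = 5658248* sqrt(51) / 1016894763+ 4 / 9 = 0.48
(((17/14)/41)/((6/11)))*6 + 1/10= 611/1435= 0.43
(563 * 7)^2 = 15531481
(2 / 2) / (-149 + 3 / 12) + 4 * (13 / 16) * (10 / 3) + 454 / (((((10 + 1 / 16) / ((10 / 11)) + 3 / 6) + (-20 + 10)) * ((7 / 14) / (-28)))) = -16195.71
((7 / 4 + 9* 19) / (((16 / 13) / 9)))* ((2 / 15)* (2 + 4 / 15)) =152711 / 400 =381.78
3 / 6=1 / 2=0.50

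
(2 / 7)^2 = 4 / 49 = 0.08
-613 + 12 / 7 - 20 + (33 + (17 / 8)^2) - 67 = -660.77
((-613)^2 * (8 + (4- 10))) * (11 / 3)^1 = 2755639.33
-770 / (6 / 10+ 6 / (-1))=3850 / 27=142.59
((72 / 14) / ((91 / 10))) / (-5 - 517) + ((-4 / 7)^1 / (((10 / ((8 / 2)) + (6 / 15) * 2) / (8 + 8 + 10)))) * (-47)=128993660 / 609609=211.60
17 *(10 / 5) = 34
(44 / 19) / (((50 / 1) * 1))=22 / 475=0.05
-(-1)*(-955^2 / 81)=-912025 / 81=-11259.57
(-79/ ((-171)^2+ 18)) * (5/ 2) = -395/ 58518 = -0.01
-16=-16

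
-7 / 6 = -1.17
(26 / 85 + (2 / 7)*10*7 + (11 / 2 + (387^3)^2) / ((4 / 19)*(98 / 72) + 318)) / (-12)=-97658673708781355519 / 111031080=-879561594003.96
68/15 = 4.53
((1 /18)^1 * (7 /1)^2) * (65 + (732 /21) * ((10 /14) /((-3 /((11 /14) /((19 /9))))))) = 403475 /2394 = 168.54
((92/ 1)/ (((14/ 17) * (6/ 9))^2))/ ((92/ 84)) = 7803/ 28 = 278.68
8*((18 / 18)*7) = 56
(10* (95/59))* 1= 950/59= 16.10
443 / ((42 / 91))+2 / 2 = 5765 / 6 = 960.83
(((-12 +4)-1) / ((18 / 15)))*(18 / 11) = -135 / 11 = -12.27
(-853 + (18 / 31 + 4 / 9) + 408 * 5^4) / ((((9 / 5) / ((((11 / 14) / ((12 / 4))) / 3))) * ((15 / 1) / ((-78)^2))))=263633337682 / 52731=4999589.19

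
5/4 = 1.25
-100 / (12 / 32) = -800 / 3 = -266.67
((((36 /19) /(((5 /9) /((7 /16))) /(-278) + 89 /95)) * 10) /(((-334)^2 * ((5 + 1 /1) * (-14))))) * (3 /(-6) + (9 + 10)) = -3471525 /86519821588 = -0.00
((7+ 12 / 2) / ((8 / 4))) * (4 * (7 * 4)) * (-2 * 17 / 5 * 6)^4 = 1260816979968 / 625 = 2017307167.95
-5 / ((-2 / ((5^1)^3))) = 625 / 2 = 312.50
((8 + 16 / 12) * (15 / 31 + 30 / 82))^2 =101606400 / 1615441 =62.90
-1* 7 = -7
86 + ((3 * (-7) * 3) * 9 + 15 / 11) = -5276 / 11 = -479.64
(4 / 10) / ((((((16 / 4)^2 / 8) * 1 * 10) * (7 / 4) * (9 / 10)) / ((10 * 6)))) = 16 / 21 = 0.76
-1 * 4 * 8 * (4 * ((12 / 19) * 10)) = -15360 / 19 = -808.42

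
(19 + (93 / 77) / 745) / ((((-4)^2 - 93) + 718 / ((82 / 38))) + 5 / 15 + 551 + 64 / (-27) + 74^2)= 1206660996 / 398843299085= 0.00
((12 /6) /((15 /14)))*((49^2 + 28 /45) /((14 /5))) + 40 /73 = 15784058 /9855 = 1601.63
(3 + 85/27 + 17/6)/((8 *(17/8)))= 485/918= 0.53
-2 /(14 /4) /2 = -2 /7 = -0.29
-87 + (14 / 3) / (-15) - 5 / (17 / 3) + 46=-42.19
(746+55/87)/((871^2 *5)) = 64957/330008835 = 0.00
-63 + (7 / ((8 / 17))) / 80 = -40201 / 640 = -62.81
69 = 69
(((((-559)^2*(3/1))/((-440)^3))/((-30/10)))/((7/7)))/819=24037/5366592000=0.00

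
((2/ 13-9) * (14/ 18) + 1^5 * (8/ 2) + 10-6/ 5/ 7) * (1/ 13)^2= 28453/ 692055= 0.04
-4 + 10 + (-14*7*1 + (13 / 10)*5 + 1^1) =-169 / 2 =-84.50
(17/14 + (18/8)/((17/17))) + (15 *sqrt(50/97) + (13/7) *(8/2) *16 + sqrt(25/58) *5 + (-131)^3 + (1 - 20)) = -62943655/28 + 25 *sqrt(58)/58 + 75 *sqrt(194)/97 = -2247973.63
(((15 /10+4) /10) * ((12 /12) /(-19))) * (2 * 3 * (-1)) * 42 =693 /95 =7.29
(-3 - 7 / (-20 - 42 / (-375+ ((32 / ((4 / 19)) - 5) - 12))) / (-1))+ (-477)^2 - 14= 180416736 / 793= 227511.65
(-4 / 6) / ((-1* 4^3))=0.01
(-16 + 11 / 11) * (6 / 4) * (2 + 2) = -90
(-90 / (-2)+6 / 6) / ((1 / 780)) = 35880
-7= -7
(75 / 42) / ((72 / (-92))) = -575 / 252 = -2.28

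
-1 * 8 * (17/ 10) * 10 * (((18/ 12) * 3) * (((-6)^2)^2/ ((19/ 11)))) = -8724672/ 19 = -459193.26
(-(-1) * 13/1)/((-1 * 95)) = -13/95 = -0.14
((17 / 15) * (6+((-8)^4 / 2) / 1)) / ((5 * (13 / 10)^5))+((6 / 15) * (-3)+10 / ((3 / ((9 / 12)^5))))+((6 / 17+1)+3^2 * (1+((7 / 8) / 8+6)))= 709691705123 / 3728924160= 190.32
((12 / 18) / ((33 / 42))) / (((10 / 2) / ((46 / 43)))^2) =59248 / 1525425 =0.04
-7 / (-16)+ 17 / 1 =279 / 16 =17.44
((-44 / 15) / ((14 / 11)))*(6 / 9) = -484 / 315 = -1.54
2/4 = 1/2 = 0.50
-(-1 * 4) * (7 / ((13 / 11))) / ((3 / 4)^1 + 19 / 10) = 6160 / 689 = 8.94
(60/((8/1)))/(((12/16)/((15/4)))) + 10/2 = 85/2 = 42.50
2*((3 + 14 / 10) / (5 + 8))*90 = 792 / 13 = 60.92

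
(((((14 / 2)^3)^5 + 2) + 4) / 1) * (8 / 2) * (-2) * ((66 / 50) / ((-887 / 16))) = 20053699818024576 / 22175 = 904338210508.44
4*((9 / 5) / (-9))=-4 / 5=-0.80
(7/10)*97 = 679/10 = 67.90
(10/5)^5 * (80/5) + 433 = 945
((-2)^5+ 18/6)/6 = -29/6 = -4.83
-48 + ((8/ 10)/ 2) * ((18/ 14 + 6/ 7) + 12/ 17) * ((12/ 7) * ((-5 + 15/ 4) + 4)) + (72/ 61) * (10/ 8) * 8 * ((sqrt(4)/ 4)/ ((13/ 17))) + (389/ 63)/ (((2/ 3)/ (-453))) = -27945724421/ 6605690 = -4230.55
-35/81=-0.43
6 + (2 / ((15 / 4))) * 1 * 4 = 122 / 15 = 8.13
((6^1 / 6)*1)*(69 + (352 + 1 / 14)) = 5895 / 14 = 421.07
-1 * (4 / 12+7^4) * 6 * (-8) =115264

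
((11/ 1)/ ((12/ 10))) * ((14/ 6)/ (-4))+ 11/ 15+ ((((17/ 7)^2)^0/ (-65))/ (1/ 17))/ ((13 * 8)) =-140431/ 30420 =-4.62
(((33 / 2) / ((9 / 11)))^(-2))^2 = 1296 / 214358881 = 0.00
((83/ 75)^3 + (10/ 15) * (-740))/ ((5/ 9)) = -207553213/ 234375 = -885.56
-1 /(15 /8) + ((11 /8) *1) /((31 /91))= 13031 /3720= 3.50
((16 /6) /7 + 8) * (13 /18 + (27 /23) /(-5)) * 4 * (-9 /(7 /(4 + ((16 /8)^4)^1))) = -420.19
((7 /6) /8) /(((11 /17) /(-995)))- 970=-630565 /528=-1194.25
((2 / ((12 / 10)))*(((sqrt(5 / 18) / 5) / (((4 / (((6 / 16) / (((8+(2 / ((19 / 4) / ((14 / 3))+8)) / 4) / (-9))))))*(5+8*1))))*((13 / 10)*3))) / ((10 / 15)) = -303*sqrt(10) / 115712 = -0.01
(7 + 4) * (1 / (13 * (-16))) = -11 / 208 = -0.05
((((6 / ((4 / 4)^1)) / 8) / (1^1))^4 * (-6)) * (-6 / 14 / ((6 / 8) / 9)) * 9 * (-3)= -59049 / 224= -263.61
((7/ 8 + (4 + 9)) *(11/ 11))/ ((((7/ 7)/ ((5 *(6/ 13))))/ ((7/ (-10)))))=-2331/ 104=-22.41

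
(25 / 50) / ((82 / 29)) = 29 / 164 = 0.18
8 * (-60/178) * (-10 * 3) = 7200/89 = 80.90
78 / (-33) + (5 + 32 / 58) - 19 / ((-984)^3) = 968960896429 / 303931685376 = 3.19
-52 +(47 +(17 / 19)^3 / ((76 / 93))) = -4.12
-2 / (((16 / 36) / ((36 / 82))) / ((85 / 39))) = -2295 / 533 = -4.31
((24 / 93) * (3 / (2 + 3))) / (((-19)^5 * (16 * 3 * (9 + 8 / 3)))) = -3 / 26865674150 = -0.00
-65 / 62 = -1.05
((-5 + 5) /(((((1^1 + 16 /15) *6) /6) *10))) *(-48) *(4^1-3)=0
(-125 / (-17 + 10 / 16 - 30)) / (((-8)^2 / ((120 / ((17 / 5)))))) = 9375 / 6307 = 1.49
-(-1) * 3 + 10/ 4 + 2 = 15/ 2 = 7.50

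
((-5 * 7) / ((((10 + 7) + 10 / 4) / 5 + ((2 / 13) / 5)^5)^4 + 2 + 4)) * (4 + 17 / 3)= -1014974566834759491513114929199218750000 / 712014478020246454531126626436556859087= -1.43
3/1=3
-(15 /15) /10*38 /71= -19 /355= -0.05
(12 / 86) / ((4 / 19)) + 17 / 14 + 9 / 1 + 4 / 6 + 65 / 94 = 1038551 / 84882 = 12.24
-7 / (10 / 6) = -21 / 5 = -4.20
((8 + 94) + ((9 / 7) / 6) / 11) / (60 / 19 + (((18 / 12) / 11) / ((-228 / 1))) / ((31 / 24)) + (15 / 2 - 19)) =-9253779 / 756721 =-12.23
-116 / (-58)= 2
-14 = -14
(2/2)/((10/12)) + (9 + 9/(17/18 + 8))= 9021/805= 11.21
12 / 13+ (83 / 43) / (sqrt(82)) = 83 * sqrt(82) / 3526+ 12 / 13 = 1.14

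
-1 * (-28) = 28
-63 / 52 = -1.21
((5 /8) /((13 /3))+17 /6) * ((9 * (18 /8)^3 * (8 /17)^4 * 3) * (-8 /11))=-32.66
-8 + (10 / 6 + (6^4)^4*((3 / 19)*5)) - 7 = 126949945834760 / 57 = 2227192032188.77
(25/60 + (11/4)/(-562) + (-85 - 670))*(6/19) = -5088943/21356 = -238.29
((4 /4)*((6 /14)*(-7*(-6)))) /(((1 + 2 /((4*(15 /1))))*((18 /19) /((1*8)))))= 4560 /31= 147.10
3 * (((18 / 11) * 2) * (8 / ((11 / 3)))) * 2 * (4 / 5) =20736 / 605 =34.27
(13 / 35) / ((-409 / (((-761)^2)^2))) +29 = -4359954309198 / 14315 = -304572428.17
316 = 316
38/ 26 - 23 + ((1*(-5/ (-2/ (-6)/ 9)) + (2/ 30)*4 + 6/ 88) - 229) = -385.20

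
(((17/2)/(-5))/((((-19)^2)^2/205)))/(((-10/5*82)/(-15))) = -255/1042568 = -0.00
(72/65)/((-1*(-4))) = 18/65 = 0.28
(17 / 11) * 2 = 34 / 11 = 3.09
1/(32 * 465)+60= 892801/14880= 60.00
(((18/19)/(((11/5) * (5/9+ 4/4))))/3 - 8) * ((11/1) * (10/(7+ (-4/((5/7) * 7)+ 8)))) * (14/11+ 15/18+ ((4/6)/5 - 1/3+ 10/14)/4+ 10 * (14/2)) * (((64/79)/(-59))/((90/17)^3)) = 75873482291312/185297094484425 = 0.41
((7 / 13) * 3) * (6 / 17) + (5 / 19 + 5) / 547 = 1331618 / 2296853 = 0.58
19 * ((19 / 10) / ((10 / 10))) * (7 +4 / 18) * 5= 23465 / 18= 1303.61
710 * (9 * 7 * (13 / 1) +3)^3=394342696080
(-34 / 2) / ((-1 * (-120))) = -17 / 120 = -0.14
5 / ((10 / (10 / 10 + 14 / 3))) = 17 / 6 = 2.83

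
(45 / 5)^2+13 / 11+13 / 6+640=47807 / 66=724.35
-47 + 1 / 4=-187 / 4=-46.75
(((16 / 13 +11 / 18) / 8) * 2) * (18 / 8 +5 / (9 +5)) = 31463 / 26208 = 1.20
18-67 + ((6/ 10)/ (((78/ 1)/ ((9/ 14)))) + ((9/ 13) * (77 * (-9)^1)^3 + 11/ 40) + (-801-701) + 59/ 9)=-7548239379589/ 32760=-230410237.47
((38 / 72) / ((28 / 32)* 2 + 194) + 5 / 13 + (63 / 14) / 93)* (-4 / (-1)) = 4949434 / 2839941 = 1.74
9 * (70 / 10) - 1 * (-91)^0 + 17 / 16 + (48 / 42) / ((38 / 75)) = 65.32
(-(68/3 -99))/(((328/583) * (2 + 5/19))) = 2536633/42312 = 59.95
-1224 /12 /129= -34 /43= -0.79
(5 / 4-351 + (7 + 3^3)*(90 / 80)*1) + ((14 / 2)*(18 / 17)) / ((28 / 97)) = -4859 / 17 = -285.82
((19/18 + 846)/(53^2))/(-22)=-15247/1112364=-0.01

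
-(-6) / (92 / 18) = 1.17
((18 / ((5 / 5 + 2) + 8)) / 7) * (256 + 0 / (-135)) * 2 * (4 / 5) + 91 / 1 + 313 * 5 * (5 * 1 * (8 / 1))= 24172899 / 385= 62786.75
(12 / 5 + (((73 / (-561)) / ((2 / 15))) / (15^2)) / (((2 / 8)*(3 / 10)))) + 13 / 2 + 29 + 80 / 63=13823357 / 353430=39.11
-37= -37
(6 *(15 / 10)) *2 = 18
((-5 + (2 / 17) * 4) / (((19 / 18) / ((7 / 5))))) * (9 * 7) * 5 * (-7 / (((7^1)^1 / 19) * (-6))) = -5992.41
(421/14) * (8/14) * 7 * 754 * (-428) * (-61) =16575133744/7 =2367876249.14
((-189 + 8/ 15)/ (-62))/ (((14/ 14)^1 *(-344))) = -2827/ 319920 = -0.01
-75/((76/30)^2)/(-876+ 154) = 16875/1042568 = 0.02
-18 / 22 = -9 / 11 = -0.82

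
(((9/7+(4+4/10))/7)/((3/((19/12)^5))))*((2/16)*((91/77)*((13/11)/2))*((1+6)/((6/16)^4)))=83273685469/1000290060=83.25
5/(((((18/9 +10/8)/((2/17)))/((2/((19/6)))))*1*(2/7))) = 1680/4199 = 0.40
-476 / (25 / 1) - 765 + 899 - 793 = -16951 / 25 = -678.04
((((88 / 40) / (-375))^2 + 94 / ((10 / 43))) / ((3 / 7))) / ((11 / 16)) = 159153763552 / 116015625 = 1371.83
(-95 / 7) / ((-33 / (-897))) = -28405 / 77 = -368.90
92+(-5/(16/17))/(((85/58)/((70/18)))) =5609/72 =77.90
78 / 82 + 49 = 2048 / 41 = 49.95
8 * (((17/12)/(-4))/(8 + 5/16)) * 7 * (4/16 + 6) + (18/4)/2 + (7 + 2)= -835/228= -3.66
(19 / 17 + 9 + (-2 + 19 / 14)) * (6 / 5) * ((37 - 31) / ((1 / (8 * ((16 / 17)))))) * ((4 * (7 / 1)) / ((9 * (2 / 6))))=1385472 / 289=4794.02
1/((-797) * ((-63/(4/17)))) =4/853587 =0.00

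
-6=-6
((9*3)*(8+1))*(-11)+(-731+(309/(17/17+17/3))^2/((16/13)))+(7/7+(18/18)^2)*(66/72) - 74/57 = -1657.95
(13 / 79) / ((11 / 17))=221 / 869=0.25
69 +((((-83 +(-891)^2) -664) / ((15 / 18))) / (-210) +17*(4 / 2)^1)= -775109 / 175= -4429.19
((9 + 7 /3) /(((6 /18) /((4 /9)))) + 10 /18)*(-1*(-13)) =611 /3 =203.67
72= 72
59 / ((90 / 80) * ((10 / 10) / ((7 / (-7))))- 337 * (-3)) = 472 / 8079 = 0.06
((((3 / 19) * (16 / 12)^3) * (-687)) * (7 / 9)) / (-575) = 102592 / 294975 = 0.35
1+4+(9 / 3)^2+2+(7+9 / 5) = 24.80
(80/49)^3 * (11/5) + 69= 9244181/117649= 78.57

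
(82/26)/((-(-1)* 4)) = 41/52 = 0.79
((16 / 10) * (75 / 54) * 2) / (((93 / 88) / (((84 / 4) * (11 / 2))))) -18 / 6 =134683 / 279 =482.73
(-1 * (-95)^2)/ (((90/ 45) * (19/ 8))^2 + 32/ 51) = -7364400/ 18923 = -389.18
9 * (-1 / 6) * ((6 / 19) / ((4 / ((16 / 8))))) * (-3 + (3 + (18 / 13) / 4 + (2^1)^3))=-1953 / 988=-1.98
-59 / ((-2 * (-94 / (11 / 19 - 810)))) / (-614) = -907361 / 2193208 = -0.41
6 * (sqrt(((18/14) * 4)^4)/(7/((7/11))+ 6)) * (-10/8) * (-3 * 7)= 29160/119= 245.04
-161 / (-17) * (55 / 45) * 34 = 3542 / 9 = 393.56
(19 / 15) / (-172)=-19 / 2580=-0.01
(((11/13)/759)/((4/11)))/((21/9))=11/8372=0.00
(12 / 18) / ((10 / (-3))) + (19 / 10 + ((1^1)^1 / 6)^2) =311 / 180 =1.73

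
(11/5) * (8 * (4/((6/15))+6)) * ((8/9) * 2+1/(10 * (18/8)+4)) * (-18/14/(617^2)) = -1219328/706178095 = -0.00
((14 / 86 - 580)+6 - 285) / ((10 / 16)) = -59088 / 43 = -1374.14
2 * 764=1528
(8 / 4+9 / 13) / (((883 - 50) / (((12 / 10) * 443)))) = 2658 / 1547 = 1.72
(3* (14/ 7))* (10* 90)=5400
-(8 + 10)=-18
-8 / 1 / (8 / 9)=-9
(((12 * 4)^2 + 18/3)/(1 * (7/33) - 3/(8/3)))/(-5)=121968/241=506.09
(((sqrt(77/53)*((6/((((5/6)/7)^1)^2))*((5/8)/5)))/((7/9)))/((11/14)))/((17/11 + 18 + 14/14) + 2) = 11907*sqrt(4081)/164300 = 4.63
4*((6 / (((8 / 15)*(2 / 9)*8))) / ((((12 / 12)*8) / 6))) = 1215 / 64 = 18.98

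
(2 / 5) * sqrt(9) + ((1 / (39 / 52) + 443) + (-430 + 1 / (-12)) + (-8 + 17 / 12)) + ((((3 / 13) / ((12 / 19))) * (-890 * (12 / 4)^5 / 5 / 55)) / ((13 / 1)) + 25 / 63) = -3007679 / 234234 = -12.84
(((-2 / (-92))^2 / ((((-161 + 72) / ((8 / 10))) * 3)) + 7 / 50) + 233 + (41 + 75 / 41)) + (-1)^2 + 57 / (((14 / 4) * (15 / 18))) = 600981758737 / 2026837050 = 296.51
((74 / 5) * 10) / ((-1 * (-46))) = 74 / 23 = 3.22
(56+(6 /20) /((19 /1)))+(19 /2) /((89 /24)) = 990547 /16910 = 58.58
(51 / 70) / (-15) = -17 / 350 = -0.05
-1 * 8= -8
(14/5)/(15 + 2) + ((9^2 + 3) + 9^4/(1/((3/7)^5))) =255754733/1428595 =179.03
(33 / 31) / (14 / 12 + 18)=198 / 3565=0.06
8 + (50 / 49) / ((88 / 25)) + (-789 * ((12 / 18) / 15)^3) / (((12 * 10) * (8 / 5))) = 3257212493 / 392931000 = 8.29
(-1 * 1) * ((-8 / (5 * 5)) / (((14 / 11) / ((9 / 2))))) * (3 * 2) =1188 / 175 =6.79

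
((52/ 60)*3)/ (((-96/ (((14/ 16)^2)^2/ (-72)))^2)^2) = 432028097404813/ 3212363732509090716175124398080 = 0.00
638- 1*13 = 625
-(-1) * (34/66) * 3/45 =17/495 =0.03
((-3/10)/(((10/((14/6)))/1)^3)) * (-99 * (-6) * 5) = -11319/1000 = -11.32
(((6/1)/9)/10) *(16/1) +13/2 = 227/30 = 7.57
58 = 58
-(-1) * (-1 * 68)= -68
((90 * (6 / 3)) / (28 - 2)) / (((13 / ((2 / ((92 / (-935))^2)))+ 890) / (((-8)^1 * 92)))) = -28954332000 / 5057749229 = -5.72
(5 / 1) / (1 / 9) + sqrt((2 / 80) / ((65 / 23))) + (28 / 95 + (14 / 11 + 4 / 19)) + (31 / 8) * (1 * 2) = sqrt(598) / 260 + 227927 / 4180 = 54.62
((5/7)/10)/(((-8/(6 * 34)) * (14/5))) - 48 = -19071/392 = -48.65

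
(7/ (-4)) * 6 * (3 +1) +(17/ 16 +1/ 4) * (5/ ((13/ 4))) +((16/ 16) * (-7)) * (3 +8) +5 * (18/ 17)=-98731/ 884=-111.69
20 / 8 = 5 / 2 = 2.50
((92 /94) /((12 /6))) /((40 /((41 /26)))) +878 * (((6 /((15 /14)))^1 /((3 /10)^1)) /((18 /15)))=6008338087 /439920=13657.80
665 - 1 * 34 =631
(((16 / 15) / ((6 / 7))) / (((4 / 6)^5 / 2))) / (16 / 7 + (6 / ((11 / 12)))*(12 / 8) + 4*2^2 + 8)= 14553 / 27800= 0.52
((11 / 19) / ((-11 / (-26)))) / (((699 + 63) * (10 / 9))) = 39 / 24130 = 0.00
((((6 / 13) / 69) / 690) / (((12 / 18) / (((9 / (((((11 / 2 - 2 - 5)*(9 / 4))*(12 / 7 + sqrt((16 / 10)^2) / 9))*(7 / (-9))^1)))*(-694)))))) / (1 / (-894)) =112428 / 6877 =16.35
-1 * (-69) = 69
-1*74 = -74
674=674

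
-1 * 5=-5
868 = 868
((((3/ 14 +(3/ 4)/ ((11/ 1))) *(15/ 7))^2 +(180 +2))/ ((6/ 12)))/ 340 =847700177/ 790217120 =1.07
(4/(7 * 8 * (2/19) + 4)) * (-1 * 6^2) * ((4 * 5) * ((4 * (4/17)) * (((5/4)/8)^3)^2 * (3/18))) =-4453125/6702497792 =-0.00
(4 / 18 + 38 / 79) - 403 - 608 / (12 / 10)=-646273 / 711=-908.96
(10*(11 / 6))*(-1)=-55 / 3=-18.33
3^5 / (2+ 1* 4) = 81 / 2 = 40.50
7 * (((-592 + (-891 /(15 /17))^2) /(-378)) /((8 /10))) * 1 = -25477601 /1080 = -23590.37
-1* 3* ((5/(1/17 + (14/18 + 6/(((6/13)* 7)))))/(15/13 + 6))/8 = -13923/143096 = -0.10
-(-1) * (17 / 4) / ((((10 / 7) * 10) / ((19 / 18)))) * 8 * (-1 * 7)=-15827 / 900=-17.59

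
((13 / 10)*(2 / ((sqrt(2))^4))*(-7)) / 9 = -91 / 180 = -0.51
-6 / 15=-2 / 5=-0.40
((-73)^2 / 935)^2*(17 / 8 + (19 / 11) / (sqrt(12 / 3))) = 7468737383 / 76931800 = 97.08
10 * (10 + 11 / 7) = 810 / 7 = 115.71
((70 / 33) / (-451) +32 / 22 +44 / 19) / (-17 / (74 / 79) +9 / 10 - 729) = -98497145 / 19519530756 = -0.01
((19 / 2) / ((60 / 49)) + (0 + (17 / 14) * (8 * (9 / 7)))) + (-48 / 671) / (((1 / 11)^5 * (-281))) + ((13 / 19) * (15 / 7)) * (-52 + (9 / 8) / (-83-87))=-976837167241 / 65109745680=-15.00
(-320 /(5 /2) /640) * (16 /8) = -2 /5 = -0.40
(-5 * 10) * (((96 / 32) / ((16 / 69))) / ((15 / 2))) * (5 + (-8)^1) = 1035 / 4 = 258.75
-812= -812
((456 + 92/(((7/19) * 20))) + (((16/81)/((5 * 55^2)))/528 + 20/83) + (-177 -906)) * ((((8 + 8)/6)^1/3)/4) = -28857727244438/211403894625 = -136.51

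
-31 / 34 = -0.91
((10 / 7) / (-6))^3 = -125 / 9261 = -0.01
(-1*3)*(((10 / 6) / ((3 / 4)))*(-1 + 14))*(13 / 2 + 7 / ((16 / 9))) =-10855 / 12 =-904.58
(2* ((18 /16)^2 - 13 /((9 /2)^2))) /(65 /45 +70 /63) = 3233 /6624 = 0.49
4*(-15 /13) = -60 /13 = -4.62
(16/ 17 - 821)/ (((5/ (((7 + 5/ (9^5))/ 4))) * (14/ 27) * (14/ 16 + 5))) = -640276052/ 6795495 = -94.22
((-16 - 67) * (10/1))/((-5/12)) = 1992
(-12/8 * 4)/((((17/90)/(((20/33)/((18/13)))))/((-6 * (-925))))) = -14430000/187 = -77165.78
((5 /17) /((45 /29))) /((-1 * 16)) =-29 /2448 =-0.01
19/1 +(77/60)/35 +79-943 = -253489/300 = -844.96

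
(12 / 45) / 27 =4 / 405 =0.01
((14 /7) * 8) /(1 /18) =288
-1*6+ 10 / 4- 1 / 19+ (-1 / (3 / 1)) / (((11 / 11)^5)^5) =-443 / 114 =-3.89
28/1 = 28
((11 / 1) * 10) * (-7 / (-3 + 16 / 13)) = 10010 / 23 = 435.22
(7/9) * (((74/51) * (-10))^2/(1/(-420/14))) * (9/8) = -4791500/867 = -5526.53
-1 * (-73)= 73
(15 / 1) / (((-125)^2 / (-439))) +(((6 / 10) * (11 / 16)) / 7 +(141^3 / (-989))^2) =2750316667091335641 / 342342350000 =8033819.56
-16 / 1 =-16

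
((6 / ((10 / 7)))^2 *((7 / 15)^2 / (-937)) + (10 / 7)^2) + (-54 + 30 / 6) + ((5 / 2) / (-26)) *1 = -70220798373 / 1492172500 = -47.06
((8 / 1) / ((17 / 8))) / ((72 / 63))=3.29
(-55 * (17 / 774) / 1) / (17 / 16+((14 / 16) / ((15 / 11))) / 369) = -4600200 / 4052707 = -1.14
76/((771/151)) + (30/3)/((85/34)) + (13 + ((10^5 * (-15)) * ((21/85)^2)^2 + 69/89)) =-31841042429794/5731127499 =-5555.81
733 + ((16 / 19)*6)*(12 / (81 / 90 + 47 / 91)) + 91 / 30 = 572235371 / 734730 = 778.84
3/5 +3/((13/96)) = 1479/65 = 22.75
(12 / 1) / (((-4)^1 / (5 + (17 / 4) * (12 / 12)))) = -111 / 4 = -27.75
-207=-207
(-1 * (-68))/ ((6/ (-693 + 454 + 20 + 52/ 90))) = -334186/ 135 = -2475.45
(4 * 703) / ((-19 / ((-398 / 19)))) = 58904 / 19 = 3100.21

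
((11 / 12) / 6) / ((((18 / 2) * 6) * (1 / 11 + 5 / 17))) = 0.01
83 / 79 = 1.05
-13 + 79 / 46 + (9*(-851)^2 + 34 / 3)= 899457649 / 138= 6517809.05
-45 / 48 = -15 / 16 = -0.94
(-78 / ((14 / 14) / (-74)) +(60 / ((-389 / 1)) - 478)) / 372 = 1029653 / 72354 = 14.23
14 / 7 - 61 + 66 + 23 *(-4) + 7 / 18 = -1523 / 18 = -84.61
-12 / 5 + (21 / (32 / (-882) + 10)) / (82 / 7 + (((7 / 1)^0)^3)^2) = -4368657 / 1955330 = -2.23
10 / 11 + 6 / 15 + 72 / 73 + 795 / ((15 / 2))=108.30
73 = 73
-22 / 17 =-1.29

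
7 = 7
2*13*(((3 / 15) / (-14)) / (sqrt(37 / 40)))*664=-17264*sqrt(370) / 1295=-256.43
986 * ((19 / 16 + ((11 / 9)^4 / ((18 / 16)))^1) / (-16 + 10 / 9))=-1477017647 / 7033392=-210.00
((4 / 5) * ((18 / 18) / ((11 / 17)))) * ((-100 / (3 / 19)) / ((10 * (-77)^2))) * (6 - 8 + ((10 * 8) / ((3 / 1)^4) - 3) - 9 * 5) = 10258480 / 15848217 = 0.65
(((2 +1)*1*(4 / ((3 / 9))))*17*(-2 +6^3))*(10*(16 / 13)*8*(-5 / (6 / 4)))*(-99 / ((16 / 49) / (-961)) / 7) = -1789151833107.69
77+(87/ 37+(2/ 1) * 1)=3010/ 37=81.35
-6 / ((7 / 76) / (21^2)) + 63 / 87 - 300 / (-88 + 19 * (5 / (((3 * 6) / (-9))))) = -225750261 / 7859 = -28725.06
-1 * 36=-36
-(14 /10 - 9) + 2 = 48 /5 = 9.60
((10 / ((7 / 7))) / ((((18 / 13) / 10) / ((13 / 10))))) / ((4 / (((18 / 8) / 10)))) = 169 / 32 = 5.28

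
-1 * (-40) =40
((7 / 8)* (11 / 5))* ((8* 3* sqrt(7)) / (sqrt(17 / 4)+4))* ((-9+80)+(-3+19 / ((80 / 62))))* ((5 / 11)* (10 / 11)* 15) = -1042335* sqrt(119) / 1034+4169340* sqrt(7) / 517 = 10339.98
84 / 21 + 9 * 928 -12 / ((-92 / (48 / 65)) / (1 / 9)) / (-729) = 9106828364 / 1089855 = 8356.00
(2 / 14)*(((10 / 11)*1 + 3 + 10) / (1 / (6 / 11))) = 918 / 847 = 1.08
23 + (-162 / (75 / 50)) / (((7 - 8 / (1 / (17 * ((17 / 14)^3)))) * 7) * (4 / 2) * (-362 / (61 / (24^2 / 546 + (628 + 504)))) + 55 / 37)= 396410378425367 / 17235237479725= 23.00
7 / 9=0.78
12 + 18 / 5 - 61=-227 / 5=-45.40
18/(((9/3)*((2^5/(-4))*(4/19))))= -57/16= -3.56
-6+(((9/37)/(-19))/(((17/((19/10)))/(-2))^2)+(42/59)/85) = -94511049/15772175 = -5.99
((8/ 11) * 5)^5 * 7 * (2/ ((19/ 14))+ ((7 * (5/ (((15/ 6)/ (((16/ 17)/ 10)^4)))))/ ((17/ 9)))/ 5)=2590849741225984/ 394974400403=6559.54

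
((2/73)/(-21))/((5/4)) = -8/7665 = -0.00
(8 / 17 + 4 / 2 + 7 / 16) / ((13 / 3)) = 2373 / 3536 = 0.67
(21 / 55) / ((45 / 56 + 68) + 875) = 1176 / 2906915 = 0.00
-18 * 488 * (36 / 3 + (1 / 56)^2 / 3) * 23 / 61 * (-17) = 132428181 / 196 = 675653.98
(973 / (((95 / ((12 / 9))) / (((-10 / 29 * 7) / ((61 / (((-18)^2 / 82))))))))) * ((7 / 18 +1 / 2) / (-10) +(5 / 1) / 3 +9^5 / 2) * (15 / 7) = -186163101432 / 1378051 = -135091.59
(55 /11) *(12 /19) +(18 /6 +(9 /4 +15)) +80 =7859 /76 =103.41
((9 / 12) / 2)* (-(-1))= 3 / 8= 0.38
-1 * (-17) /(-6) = -17 /6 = -2.83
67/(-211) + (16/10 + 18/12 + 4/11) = 73021/23210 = 3.15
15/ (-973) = -15/ 973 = -0.02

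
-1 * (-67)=67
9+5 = 14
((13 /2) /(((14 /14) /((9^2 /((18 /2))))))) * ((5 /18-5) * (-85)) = 23481.25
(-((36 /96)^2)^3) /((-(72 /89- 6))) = -21627 /40370176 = -0.00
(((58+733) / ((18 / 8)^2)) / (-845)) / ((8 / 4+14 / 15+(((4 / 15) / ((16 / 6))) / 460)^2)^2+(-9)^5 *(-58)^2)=161904808960000000 / 173929611028448711788825473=0.00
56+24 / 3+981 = 1045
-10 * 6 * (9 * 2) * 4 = -4320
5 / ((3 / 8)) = 40 / 3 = 13.33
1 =1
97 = 97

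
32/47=0.68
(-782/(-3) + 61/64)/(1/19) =954389/192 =4970.78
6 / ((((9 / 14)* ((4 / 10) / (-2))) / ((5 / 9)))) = -700 / 27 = -25.93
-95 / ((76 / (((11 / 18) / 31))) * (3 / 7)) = -385 / 6696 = -0.06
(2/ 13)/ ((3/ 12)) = 8/ 13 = 0.62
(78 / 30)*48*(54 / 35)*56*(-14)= -3773952 / 25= -150958.08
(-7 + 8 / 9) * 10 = -550 / 9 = -61.11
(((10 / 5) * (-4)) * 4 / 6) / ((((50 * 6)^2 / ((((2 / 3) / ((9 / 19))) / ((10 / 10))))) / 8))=-304 / 455625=-0.00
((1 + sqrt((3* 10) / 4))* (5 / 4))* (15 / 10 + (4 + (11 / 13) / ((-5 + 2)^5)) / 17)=8.11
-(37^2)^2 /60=-31236.02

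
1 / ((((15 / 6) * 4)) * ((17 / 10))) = 1 / 17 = 0.06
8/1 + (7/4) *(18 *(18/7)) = 89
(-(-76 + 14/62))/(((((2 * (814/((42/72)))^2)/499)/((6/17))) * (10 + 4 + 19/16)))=709079/3142692828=0.00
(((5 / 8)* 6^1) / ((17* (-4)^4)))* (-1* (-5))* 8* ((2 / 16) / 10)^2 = 3 / 557056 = 0.00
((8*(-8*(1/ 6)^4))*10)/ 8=-5/ 81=-0.06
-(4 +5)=-9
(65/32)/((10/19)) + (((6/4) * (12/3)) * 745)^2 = 1278777847/64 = 19980903.86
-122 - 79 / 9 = -1177 / 9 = -130.78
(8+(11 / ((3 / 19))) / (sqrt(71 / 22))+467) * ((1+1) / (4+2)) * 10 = 2090 * sqrt(1562) / 639+4750 / 3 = 1712.60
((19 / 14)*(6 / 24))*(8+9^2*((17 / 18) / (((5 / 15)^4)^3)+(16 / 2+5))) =220705615 / 16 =13794100.94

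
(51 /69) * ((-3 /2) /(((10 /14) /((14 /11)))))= -2499 /1265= -1.98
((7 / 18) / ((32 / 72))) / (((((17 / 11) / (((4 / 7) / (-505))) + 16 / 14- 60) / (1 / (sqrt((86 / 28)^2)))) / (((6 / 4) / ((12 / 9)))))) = -33957 / 150944792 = -0.00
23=23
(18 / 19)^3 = 5832 / 6859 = 0.85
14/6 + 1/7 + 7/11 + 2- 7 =-436/231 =-1.89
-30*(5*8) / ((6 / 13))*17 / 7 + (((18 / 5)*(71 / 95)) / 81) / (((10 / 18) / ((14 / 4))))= -104971521 / 16625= -6314.08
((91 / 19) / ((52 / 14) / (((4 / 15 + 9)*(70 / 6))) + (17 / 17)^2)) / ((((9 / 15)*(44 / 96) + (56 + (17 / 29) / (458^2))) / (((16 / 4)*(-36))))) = -11.85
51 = 51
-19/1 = -19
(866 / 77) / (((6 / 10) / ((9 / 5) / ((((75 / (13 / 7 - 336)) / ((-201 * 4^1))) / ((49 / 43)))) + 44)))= 34404600416 / 248325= 138546.66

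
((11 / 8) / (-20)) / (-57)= 11 / 9120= 0.00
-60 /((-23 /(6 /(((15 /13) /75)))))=23400 /23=1017.39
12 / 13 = 0.92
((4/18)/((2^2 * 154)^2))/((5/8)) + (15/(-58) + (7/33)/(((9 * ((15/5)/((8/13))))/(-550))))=-10565178157/3621077460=-2.92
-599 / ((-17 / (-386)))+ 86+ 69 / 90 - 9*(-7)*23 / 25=-34313047 / 2550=-13456.10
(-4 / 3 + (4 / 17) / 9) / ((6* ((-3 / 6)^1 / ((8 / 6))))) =800 / 1377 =0.58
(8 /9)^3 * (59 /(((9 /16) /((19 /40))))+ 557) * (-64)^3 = -3665083498496 /32805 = -111723319.57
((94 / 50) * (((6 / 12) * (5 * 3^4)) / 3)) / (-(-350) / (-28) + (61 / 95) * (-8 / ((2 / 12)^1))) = -24111 / 8231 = -2.93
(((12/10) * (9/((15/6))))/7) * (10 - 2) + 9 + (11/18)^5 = 4636840277/330674400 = 14.02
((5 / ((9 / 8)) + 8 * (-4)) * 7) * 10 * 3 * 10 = -173600 / 3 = -57866.67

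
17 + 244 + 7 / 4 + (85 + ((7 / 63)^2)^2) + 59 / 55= 503497921 / 1443420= 348.82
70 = 70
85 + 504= 589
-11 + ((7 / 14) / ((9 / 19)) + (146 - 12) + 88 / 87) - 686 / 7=14129 / 522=27.07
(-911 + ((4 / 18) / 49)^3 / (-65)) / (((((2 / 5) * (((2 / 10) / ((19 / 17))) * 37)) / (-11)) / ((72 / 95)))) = 223460197621012 / 77923285713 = 2867.69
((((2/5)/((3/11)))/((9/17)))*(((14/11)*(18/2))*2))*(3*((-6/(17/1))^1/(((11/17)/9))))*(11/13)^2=-565488/845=-669.22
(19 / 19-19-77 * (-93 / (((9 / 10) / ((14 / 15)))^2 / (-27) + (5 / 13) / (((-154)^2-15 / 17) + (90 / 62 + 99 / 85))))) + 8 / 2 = -4561588735757354 / 21925847179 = -208046.18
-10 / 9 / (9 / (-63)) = 70 / 9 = 7.78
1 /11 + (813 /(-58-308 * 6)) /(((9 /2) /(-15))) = 1.51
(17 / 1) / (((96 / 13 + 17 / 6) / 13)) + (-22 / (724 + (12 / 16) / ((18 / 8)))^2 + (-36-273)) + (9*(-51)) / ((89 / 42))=-168802747570383 / 334940589757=-503.98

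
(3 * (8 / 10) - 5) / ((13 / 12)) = -12 / 5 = -2.40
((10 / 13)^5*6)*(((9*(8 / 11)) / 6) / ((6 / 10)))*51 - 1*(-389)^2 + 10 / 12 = -3704479830383 / 24505338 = -151170.32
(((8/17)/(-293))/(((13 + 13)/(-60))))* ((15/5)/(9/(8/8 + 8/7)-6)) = -400/64753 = -0.01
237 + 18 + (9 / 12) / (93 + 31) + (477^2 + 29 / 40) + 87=565121893 / 2480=227871.73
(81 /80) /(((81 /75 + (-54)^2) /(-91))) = -1365 /43216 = -0.03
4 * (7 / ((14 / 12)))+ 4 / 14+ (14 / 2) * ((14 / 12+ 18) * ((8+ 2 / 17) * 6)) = 780520 / 119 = 6558.99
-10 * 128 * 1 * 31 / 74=-19840 / 37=-536.22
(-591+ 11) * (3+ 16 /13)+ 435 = -26245 /13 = -2018.85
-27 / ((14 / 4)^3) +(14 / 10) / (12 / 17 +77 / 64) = 369128 / 3562055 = 0.10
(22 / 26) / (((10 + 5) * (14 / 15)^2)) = 165 / 2548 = 0.06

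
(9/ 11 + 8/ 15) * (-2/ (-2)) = 223/ 165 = 1.35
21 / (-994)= -3 / 142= -0.02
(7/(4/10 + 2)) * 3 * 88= 770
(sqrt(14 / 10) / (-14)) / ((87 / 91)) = -13 * sqrt(35) / 870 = -0.09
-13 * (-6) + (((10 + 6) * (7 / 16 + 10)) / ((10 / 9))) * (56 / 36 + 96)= 14740.60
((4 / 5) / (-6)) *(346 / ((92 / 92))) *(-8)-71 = 4471 / 15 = 298.07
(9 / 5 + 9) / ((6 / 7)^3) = 343 / 20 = 17.15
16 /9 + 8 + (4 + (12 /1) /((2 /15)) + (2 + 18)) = 1114 /9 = 123.78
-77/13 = -5.92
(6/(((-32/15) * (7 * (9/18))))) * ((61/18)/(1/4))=-305/28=-10.89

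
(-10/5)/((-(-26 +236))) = 1/105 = 0.01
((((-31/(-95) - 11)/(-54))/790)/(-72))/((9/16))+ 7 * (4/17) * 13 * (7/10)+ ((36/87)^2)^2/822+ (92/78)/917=8052134531220866340859/537183169528001703525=14.99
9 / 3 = 3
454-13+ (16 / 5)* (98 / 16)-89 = 1858 / 5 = 371.60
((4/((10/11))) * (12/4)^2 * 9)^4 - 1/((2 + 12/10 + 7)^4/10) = 68219966717990323526/4228250625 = 16134324279.32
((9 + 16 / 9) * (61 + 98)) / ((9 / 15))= 25705 / 9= 2856.11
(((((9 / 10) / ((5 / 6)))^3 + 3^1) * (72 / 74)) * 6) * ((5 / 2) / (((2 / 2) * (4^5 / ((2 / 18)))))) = 99837 / 14800000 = 0.01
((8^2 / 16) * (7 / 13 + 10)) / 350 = 274 / 2275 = 0.12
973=973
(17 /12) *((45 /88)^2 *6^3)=309825 /3872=80.02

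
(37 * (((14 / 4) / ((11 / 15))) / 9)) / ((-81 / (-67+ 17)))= 32375 / 2673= 12.11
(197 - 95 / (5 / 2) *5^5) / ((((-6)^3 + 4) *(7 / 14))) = 118553 / 106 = 1118.42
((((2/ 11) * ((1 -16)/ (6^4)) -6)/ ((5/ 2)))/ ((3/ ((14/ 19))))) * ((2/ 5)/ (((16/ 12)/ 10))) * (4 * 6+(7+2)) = -99827/ 1710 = -58.38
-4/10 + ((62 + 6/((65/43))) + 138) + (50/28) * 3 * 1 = 190123/910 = 208.93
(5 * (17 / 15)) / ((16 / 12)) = 17 / 4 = 4.25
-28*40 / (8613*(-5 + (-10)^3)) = 224 / 1731213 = 0.00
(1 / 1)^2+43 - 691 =-647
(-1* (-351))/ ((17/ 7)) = 144.53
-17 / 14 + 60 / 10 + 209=2993 / 14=213.79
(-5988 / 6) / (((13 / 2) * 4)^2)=-499 / 338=-1.48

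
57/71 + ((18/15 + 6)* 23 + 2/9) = 532367/3195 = 166.63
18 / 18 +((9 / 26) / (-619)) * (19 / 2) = 0.99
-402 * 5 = -2010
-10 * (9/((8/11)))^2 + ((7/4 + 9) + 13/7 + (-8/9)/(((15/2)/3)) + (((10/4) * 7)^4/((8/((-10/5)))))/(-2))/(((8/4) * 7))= -391257341/564480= -693.13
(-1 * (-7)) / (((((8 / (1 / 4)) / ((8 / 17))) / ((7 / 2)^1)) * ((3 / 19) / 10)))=4655 / 204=22.82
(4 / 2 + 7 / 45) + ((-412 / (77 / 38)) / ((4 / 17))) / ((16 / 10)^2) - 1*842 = -130549577 / 110880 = -1177.40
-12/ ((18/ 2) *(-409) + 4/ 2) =0.00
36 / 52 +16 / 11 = 2.15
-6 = -6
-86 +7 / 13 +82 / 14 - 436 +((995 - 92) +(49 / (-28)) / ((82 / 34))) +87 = 7069051 / 14924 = 473.67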